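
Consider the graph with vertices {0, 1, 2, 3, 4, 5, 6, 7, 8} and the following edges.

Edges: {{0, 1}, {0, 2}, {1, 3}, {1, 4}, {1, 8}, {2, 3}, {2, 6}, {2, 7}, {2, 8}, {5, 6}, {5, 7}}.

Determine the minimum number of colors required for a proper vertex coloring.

2 and 3 are adjacent, so at least 2 colors are needed.
One proper 2-coloring: 0=blue, 1=red, 2=red, 3=blue, 4=blue, 5=red, 6=blue, 7=blue, 8=blue. No two adjacent vertices share a color.

2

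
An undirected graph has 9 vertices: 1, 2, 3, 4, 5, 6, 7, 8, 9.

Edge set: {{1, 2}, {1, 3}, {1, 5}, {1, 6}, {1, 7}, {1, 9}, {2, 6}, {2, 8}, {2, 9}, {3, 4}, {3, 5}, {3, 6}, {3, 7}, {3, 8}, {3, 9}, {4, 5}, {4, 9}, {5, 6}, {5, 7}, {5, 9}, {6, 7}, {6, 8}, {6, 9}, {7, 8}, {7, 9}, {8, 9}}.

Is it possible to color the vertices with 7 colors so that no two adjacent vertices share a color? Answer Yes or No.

The chromatic number is 6. 1, 3, 5, 6, 7, 9 form a clique, so at least 6 colors are needed.
6 colors suffice: 1=d, 2=b, 3=b, 4=c, 5=f, 6=c, 7=e, 8=d, 9=a.
Since 7 ≥ 6, a proper 7-coloring certainly exists.

Yes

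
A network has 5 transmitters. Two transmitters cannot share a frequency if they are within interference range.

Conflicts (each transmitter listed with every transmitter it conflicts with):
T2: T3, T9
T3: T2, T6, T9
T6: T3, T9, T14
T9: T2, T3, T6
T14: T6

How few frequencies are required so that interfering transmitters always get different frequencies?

T2, T3, T9 are mutually in conflict, so at least 3 frequencies are needed.
3 frequencies suffice: frequency 1 → {T3, T14}; frequency 2 → {T9}; frequency 3 → {T2, T6}. No two conflicting transmitters share a frequency.

3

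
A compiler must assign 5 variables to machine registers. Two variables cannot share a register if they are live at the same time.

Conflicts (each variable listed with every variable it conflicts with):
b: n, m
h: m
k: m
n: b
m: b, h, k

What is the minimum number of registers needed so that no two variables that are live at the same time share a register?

h and m conflict, so at least 2 registers are needed.
2 registers suffice: register 1 → {n, m}; register 2 → {b, h, k}. Each listed conflict is separated.

2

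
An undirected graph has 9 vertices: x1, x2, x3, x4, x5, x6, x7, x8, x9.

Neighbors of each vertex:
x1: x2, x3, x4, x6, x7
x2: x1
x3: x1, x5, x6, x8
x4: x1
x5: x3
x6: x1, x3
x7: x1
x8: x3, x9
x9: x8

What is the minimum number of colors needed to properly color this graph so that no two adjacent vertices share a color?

3

x1, x3, x6 are mutually adjacent, so at least 3 colors are needed.
3 colors suffice: color 1 → {x1, x5, x8}; color 2 → {x2, x3, x4, x7, x9}; color 3 → {x6}. Every edge joins two different colors.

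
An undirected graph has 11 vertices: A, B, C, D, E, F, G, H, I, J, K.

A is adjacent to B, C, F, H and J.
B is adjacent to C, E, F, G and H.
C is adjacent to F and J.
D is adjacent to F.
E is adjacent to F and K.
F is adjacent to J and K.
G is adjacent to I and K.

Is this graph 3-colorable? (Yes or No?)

No

A, B, C, F form a clique, so at least 4 colors are needed.
So 3 colors are not enough.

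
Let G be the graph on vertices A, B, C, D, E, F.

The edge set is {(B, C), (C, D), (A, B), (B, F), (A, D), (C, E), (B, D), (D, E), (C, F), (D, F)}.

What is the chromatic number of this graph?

4

B, C, D, F form a clique, so at least 4 colors are needed.
A valid assignment using 4 colors: A=2, B=3, C=2, D=1, E=3, F=4. Each edge has distinct colors on its endpoints.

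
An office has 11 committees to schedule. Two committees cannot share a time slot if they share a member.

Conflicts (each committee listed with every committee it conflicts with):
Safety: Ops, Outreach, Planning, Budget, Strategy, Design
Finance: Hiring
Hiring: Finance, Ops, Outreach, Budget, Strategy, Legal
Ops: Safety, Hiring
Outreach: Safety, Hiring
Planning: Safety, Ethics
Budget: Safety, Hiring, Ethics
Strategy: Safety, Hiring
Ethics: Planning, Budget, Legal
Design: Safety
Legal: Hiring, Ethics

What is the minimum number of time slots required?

2

Finance and Hiring conflict, so at least 2 time slots are needed.
A valid assignment using 2 time slots: Safety=1, Finance=2, Hiring=1, Ops=2, Outreach=2, Planning=2, Budget=2, Strategy=2, Ethics=1, Design=2, Legal=2. Every pair that conflicts lands in different time slots.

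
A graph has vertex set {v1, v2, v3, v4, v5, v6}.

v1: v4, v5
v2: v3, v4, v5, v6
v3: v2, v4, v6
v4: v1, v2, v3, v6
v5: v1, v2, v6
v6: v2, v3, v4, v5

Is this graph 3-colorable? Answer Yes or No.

No

v2, v3, v4, v6 are mutually adjacent (a clique of size 4), so at least 4 colors are needed.
So 3 colors are not enough.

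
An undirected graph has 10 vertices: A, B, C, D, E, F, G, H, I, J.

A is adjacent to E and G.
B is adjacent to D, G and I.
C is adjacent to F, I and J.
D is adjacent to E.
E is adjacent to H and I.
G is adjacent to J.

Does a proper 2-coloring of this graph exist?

No

The cycle J-C-I-B-G-J has odd length 5, so it cannot be 2-colored; at least 3 colors are needed.
So 2 colors are not enough.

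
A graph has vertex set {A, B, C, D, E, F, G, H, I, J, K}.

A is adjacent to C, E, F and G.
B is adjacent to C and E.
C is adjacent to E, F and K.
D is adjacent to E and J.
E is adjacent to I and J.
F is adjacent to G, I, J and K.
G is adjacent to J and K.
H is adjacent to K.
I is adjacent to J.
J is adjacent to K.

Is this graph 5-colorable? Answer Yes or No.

Yes

The chromatic number is 4. F, G, J, K are mutually adjacent (a clique of size 4), so at least 4 colors are needed.
4 colors suffice: color red → {E, F, H}; color blue → {C, J}; color green → {A, B, D, I, K}; color yellow → {G}.
Since 5 ≥ 4, a proper 5-coloring certainly exists.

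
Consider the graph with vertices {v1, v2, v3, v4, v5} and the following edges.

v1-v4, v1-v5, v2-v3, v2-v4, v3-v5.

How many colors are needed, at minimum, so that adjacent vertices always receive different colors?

The cycle v5-v3-v2-v4-v1-v5 has odd length 5, so it cannot be 2-colored; at least 3 colors are needed.
A valid assignment using 3 colors: v1=1, v2=1, v3=2, v4=2, v5=3. Each edge has distinct colors on its endpoints.

3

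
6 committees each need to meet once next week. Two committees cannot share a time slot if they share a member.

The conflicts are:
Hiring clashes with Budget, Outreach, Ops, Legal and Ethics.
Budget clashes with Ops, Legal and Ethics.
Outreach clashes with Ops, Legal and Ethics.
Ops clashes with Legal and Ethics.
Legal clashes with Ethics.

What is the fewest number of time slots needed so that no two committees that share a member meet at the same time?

Hiring, Budget, Ops, Legal, Ethics are mutually in conflict, so at least 5 time slots are needed.
5 time slots suffice: Hiring=1, Budget=5, Outreach=5, Ops=4, Legal=2, Ethics=3. Each listed conflict is separated.

5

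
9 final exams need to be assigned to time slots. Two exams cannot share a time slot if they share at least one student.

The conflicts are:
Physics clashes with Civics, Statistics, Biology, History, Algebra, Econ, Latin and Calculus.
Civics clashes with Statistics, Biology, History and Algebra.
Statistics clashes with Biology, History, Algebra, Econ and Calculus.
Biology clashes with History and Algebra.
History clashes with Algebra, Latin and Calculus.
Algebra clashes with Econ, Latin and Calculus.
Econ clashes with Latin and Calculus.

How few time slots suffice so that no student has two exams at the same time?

Physics, Civics, Statistics, Biology, History, Algebra all conflict with each other, so at least 6 time slots are needed.
A valid assignment using 6 time slots: Physics=1, Civics=5, Statistics=4, Biology=6, History=3, Algebra=2, Econ=3, Latin=4, Calculus=5. Every pair that conflicts lands in different time slots.

6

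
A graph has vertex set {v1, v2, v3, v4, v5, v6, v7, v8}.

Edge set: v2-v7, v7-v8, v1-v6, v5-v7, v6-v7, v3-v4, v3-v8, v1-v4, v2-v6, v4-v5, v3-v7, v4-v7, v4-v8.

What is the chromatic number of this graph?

4

v3, v4, v7, v8 are pairwise adjacent (a clique of size 4), so at least 4 colors are needed.
A valid assignment using 4 colors: v1=1, v2=3, v3=3, v4=2, v5=3, v6=2, v7=1, v8=4. No two adjacent vertices share a color.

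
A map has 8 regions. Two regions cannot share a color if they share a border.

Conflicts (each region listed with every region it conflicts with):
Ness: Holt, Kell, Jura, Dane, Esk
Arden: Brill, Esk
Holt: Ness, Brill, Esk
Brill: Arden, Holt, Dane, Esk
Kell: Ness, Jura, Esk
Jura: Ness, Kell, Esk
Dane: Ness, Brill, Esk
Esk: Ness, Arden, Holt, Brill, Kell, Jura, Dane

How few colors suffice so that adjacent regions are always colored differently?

4

Ness, Kell, Jura, Esk all conflict with each other, so at least 4 colors are needed.
4 colors suffice: Ness=2, Arden=3, Holt=3, Brill=2, Kell=4, Jura=3, Dane=3, Esk=1. Each listed conflict is separated.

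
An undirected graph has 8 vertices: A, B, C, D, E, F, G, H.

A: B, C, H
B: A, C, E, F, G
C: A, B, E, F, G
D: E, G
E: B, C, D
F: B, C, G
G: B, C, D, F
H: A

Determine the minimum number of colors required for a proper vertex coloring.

B, C, F, G are pairwise adjacent (a clique of size 4), so at least 4 colors are needed.
4 colors suffice: color 1 → {C, D, H}; color 2 → {B}; color 3 → {A, E, G}; color 4 → {F}. Every edge joins two different colors.

4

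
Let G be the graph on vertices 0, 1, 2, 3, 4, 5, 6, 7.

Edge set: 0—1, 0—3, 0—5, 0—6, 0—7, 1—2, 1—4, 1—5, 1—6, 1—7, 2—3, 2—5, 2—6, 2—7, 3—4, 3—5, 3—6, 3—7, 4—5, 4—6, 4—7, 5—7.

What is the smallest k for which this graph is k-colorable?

4

1, 4, 5, 7 are mutually adjacent (a clique of size 4), so at least 4 colors are needed.
4 colors suffice: color a → {1, 3}; color b → {5, 6}; color c → {7}; color d → {0, 2, 4}. No two adjacent vertices share a color.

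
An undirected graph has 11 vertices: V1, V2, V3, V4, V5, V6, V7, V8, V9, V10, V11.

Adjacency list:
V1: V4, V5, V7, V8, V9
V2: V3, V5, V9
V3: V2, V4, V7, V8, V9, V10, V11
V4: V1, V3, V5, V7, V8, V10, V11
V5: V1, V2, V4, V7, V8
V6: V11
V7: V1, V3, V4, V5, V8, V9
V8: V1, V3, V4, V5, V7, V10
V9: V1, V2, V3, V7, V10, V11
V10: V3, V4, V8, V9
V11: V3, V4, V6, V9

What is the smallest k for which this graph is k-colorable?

5

V1, V4, V5, V7, V8 form a clique, so at least 5 colors are needed.
5 colors suffice: color 1 → {V3, V5, V6}; color 2 → {V4, V9}; color 3 → {V2, V7, V10, V11}; color 4 → {V8}; color 5 → {V1}. Every edge joins two different colors.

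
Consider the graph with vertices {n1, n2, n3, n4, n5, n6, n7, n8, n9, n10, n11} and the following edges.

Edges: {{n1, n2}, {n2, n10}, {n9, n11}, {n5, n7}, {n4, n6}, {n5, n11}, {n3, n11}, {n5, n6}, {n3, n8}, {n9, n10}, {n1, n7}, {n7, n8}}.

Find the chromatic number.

The cycle n11-n5-n7-n8-n3-n11 has odd length 5, so it cannot be 2-colored; at least 3 colors are needed.
One proper 3-coloring: n1=2, n2=1, n3=2, n4=2, n5=2, n6=1, n7=1, n8=3, n9=2, n10=3, n11=1. No two adjacent vertices share a color.

3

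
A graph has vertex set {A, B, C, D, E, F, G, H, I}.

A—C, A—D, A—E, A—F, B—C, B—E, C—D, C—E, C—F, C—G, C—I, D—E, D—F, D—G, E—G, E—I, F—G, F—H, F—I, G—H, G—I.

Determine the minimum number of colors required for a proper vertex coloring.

C, D, E, G are mutually adjacent (a clique of size 4), so at least 4 colors are needed.
4 colors suffice: color 1 → {C, H}; color 2 → {E, F}; color 3 → {A, B, G}; color 4 → {D, I}. Every edge joins two different colors.

4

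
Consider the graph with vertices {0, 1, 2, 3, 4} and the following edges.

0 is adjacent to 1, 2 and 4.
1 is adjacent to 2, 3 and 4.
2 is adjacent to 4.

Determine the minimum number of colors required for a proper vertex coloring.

4

0, 1, 2, 4 are mutually adjacent (a clique of size 4), so at least 4 colors are needed.
4 colors suffice: color a → {1}; color b → {2, 3}; color c → {4}; color d → {0}. Every edge joins two different colors.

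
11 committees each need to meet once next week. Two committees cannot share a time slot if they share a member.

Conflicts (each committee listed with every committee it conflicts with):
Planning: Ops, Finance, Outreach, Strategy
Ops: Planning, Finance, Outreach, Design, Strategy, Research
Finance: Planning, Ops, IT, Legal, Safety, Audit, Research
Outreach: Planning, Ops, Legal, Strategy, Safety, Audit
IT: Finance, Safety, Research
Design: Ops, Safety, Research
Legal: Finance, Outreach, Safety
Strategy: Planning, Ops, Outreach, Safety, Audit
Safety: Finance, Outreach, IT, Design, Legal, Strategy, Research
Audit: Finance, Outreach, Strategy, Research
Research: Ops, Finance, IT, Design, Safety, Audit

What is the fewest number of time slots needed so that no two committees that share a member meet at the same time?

Planning, Ops, Outreach, Strategy all conflict with each other, so at least 4 time slots are needed.
Using 4 time slots: Planning=4, Ops=2, Finance=1, Outreach=1, IT=4, Design=1, Legal=3, Strategy=3, Safety=2, Audit=2, Research=3. No two conflicting committees share a time slot.

4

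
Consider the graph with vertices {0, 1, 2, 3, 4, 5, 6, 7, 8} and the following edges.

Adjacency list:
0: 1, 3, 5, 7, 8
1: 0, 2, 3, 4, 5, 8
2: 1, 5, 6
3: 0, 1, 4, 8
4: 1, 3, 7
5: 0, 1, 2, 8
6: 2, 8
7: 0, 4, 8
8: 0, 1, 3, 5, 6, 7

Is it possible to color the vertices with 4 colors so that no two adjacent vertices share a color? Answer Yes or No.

The chromatic number is 4. 0, 1, 3, 8 are mutually adjacent (a clique of size 4), so at least 4 colors are needed.
One proper 4-coloring: 0=green, 1=red, 2=blue, 3=yellow, 4=blue, 5=yellow, 6=red, 7=red, 8=blue.
That is already a proper 4-coloring.

Yes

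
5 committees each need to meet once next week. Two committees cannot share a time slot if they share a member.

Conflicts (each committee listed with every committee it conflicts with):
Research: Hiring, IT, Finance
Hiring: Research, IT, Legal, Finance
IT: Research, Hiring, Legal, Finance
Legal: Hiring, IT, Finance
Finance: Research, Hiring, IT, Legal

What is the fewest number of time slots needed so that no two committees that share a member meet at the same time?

Hiring, IT, Legal, Finance are mutually in conflict, so at least 4 time slots are needed.
4 time slots suffice: time slot 1 → {Finance}; time slot 2 → {Hiring}; time slot 3 → {IT}; time slot 4 → {Research, Legal}. Every pair that conflicts lands in different time slots.

4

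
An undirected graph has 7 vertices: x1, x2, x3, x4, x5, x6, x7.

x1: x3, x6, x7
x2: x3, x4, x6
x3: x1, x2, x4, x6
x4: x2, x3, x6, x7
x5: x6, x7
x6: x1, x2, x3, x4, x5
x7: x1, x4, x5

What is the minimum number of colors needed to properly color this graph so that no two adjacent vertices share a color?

4

x2, x3, x4, x6 form a clique, so at least 4 colors are needed.
A valid assignment using 4 colors: x1=2, x2=4, x3=3, x4=2, x5=2, x6=1, x7=1. Every edge joins two different colors.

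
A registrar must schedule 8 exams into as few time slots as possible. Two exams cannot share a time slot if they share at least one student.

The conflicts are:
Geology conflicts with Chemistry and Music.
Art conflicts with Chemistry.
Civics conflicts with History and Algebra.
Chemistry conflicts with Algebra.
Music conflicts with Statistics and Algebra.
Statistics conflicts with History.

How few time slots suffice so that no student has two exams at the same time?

The cycle History-Civics-Algebra-Music-Statistics-History has odd length 5, so it cannot be 2-colored; at least 3 time slots are needed.
3 time slots suffice: time slot 1 → {Chemistry, Music, History}; time slot 2 → {Geology, Art, Statistics, Algebra}; time slot 3 → {Civics}. Each listed conflict is separated.

3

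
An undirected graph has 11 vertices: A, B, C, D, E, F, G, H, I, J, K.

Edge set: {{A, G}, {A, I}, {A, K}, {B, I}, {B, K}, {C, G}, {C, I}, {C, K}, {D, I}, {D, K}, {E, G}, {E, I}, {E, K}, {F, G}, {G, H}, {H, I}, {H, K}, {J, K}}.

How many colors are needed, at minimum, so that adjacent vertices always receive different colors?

J and K are adjacent, so at least 2 colors are needed.
2 colors suffice: color red → {G, I, K}; color blue → {A, B, C, D, E, F, H, J}. Every edge joins two different colors.

2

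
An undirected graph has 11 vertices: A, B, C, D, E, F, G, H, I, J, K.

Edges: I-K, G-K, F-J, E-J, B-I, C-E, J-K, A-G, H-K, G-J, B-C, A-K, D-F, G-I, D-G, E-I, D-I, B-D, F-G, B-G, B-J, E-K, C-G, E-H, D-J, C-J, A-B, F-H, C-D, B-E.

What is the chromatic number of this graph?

5

B, C, D, G, J form a clique, so at least 5 colors are needed.
A valid assignment using 5 colors: A=2, B=3, C=5, D=4, E=1, F=3, G=1, H=2, I=2, J=2, K=3. Each edge has distinct colors on its endpoints.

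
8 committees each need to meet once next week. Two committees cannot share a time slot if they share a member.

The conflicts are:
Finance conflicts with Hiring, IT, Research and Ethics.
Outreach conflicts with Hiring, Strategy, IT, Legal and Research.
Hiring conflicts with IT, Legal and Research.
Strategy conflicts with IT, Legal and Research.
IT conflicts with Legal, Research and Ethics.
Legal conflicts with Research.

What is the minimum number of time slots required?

Outreach, Strategy, IT, Legal, Research all conflict with each other, so at least 5 time slots are needed.
A valid assignment using 5 time slots: Finance=4, Outreach=5, Hiring=3, Strategy=3, IT=1, Legal=4, Research=2, Ethics=2. Every pair that conflicts lands in different time slots.

5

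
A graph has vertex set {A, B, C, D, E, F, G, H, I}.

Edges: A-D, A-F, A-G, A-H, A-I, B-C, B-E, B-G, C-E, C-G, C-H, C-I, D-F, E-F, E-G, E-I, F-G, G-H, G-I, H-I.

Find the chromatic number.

B, C, E, G are pairwise adjacent (a clique of size 4), so at least 4 colors are needed.
A valid assignment using 4 colors: A=2, B=4, C=2, D=1, E=3, F=4, G=1, H=3, I=4. Every edge joins two different colors.

4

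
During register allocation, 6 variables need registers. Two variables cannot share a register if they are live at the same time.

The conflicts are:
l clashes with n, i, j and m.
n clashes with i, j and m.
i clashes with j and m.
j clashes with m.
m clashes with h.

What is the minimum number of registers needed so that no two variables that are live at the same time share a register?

l, n, i, j, m are mutually in conflict, so at least 5 registers are needed.
5 registers suffice: l=2, n=4, i=3, j=5, m=1, h=2. No two conflicting variables share a register.

5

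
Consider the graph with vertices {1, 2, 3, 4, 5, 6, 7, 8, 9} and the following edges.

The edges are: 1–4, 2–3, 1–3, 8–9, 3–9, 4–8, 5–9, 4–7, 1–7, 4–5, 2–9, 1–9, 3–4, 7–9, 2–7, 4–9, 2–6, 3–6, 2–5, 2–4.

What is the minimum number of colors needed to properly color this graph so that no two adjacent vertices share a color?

2, 4, 7, 9 are pairwise adjacent (a clique of size 4), so at least 4 colors are needed.
One proper 4-coloring: 1=c, 2=c, 3=d, 4=a, 5=d, 6=a, 7=d, 8=c, 9=b. Each edge has distinct colors on its endpoints.

4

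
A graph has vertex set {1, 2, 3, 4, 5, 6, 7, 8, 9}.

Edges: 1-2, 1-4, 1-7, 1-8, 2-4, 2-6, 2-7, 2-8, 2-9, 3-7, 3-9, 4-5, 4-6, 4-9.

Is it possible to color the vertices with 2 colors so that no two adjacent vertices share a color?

1, 2, 7 form a triangle, so at least 3 colors are needed.
So 2 colors are not enough.

No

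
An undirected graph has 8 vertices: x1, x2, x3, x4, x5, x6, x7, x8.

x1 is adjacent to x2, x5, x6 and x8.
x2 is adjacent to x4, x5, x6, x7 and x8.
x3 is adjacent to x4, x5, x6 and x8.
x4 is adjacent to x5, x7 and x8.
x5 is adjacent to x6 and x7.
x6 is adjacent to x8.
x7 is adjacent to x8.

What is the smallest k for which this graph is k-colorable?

x1, x2, x6, x8 are pairwise adjacent (a clique of size 4), so at least 4 colors are needed.
4 colors suffice: color 1 → {x5, x8}; color 2 → {x2, x3}; color 3 → {x4, x6}; color 4 → {x1, x7}. Every edge joins two different colors.

4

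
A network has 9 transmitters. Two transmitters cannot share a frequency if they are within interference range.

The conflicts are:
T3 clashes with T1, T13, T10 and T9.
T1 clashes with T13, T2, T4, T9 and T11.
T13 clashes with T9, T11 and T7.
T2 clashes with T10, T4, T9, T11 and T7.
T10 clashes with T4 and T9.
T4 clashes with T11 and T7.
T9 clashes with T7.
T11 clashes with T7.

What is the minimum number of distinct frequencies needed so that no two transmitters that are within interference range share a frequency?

T3, T1, T13, T9 all conflict with each other, so at least 4 frequencies are needed.
4 frequencies suffice: frequency 1 → {T4, T9}; frequency 2 → {T1, T10, T7}; frequency 3 → {T13, T2}; frequency 4 → {T3, T11}. No two conflicting transmitters share a frequency.

4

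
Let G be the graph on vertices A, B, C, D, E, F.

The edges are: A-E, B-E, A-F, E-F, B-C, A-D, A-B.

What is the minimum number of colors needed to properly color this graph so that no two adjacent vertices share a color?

A, B, E are mutually adjacent, so at least 3 colors are needed.
A valid assignment using 3 colors: A=1, B=2, C=1, D=2, E=3, F=2. Each edge has distinct colors on its endpoints.

3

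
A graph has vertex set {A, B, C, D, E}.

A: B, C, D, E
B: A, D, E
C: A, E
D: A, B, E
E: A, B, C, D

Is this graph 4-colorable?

The chromatic number is 4. A, B, D, E are pairwise adjacent (a clique of size 4), so at least 4 colors are needed.
A valid assignment using 4 colors: A=red, B=yellow, C=green, D=green, E=blue.
That is already a proper 4-coloring.

Yes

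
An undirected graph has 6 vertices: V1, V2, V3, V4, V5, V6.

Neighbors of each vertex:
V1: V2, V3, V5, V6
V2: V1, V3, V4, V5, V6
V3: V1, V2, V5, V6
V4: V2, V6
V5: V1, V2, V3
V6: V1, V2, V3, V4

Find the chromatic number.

V1, V2, V3, V5 are pairwise adjacent (a clique of size 4), so at least 4 colors are needed.
4 colors suffice: color red → {V2}; color blue → {V1, V4}; color green → {V3}; color yellow → {V5, V6}. Each edge has distinct colors on its endpoints.

4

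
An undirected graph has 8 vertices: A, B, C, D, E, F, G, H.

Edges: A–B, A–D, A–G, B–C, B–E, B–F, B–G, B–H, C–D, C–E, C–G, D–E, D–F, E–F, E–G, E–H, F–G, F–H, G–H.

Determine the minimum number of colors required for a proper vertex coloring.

5

B, E, F, G, H are mutually adjacent (a clique of size 5), so at least 5 colors are needed.
5 colors suffice: color 1 → {D, G}; color 2 → {B}; color 3 → {A, E}; color 4 → {C, F}; color 5 → {H}. Every edge joins two different colors.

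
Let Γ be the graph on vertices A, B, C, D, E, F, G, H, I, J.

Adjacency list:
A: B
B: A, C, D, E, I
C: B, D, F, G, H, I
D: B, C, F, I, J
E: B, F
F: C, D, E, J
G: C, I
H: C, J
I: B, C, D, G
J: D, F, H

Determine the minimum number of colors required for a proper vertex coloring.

B, C, D, I are mutually adjacent (a clique of size 4), so at least 4 colors are needed.
4 colors suffice: color 1 → {A, C, E, J}; color 2 → {B, F, G, H}; color 3 → {D}; color 4 → {I}. Every edge joins two different colors.

4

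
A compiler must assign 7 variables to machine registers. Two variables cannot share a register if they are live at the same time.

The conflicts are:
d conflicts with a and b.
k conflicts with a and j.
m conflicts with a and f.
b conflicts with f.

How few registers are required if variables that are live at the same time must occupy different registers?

The cycle f-b-d-a-m-f has odd length 5, so it cannot be 2-colored; at least 3 registers are needed.
3 registers suffice: register 1 → {a, j, f}; register 2 → {d, k, m}; register 3 → {b}. No two conflicting variables share a register.

3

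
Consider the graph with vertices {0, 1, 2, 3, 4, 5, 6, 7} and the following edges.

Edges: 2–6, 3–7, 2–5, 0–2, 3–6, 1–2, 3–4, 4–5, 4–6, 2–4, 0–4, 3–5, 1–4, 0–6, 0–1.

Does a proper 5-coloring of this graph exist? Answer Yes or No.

Yes

The chromatic number is 4. 0, 1, 2, 4 are pairwise adjacent (a clique of size 4), so at least 4 colors are needed.
One proper 4-coloring: 0=green, 1=yellow, 2=blue, 3=blue, 4=red, 5=green, 6=yellow, 7=red.
Since 5 ≥ 4, a proper 5-coloring certainly exists.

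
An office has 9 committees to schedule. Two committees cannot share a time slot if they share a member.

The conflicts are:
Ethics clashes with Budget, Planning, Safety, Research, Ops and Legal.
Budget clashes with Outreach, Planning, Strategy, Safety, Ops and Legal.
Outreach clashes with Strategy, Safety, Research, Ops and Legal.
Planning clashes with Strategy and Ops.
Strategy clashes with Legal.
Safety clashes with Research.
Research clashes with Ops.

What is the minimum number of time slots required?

4

Budget, Outreach, Strategy, Legal pairwise conflict, so at least 4 time slots are needed.
A valid assignment using 4 time slots: Ethics=2, Budget=1, Outreach=2, Planning=4, Strategy=3, Safety=3, Research=1, Ops=3, Legal=4. Every pair that conflicts lands in different time slots.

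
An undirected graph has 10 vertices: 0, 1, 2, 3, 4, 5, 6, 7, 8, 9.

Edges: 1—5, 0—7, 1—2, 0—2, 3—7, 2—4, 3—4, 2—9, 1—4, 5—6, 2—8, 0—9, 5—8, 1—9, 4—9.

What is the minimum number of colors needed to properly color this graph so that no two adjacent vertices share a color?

4

1, 2, 4, 9 are pairwise adjacent (a clique of size 4), so at least 4 colors are needed.
One proper 4-coloring: 0=b, 1=b, 2=a, 3=a, 4=c, 5=a, 6=b, 7=c, 8=b, 9=d. Every edge joins two different colors.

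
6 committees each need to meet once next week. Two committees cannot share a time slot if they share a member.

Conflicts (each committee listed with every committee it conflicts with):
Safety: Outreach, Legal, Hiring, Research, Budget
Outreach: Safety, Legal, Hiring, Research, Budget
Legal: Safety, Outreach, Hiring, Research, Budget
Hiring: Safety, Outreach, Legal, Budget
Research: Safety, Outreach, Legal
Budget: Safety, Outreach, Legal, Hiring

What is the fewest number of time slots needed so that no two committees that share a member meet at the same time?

Safety, Outreach, Legal, Hiring, Budget pairwise conflict, so at least 5 time slots are needed.
5 time slots suffice: Safety=1, Outreach=2, Legal=3, Hiring=5, Research=4, Budget=4. No two conflicting committees share a time slot.

5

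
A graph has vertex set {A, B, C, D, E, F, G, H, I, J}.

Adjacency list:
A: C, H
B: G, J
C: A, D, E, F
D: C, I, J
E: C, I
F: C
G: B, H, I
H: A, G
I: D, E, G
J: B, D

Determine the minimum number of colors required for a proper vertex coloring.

The cycle I-D-J-B-G-I has odd length 5, so it cannot be 2-colored; at least 3 colors are needed.
3 colors suffice: color 1 → {C, H, I, J}; color 2 → {A, D, E, F, G}; color 3 → {B}. Each edge has distinct colors on its endpoints.

3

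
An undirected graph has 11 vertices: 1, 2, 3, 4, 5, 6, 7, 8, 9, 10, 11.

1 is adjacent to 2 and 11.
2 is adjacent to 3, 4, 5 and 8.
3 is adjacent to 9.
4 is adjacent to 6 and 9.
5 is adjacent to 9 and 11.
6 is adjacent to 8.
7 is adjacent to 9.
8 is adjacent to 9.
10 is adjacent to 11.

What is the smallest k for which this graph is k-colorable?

4 and 9 are adjacent, so at least 2 colors are needed.
2 colors suffice: 1=b, 2=a, 3=b, 4=b, 5=b, 6=a, 7=b, 8=b, 9=a, 10=b, 11=a. Every edge joins two different colors.

2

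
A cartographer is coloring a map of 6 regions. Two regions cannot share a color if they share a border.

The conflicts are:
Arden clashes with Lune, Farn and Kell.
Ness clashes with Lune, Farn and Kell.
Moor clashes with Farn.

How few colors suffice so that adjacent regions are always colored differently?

2

Ness and Lune conflict, so at least 2 colors are needed.
One proper 2-coloring: Arden=1, Ness=1, Lune=2, Moor=1, Farn=2, Kell=2. Every pair that conflicts lands in different colors.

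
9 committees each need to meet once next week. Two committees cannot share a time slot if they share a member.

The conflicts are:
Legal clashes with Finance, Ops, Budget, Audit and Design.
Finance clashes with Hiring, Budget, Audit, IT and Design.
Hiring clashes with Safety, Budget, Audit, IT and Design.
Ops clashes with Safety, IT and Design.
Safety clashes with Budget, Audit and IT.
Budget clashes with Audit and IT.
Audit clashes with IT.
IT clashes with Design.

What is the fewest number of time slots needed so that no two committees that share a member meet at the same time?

Hiring, Safety, Budget, Audit, IT are mutually in conflict, so at least 5 time slots are needed.
5 time slots suffice: time slot 1 → {Legal, IT}; time slot 2 → {Audit, Design}; time slot 3 → {Hiring, Ops}; time slot 4 → {Finance, Safety}; time slot 5 → {Budget}. No two conflicting committees share a time slot.

5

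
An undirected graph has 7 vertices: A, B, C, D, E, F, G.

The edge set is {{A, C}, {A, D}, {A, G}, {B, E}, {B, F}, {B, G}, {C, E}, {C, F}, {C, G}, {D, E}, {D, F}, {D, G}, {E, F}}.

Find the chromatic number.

3

A, D, G are mutually adjacent, so at least 3 colors are needed.
3 colors suffice: color red → {B, C, D}; color blue → {E, G}; color green → {A, F}. No two adjacent vertices share a color.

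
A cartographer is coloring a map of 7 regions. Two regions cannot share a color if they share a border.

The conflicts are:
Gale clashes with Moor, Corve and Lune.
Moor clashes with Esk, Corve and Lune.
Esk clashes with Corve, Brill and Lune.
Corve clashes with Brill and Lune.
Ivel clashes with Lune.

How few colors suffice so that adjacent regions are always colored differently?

4

Moor, Esk, Corve, Lune are mutually in conflict, so at least 4 colors are needed.
4 colors suffice: color 1 → {Brill, Lune}; color 2 → {Corve, Ivel}; color 3 → {Gale, Esk}; color 4 → {Moor}. No two conflicting regions share a color.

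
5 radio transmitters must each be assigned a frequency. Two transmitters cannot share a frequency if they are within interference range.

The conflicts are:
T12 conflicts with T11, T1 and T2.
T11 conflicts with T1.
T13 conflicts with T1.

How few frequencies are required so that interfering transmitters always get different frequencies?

T12, T11, T1 pairwise conflict, so at least 3 frequencies are needed.
3 frequencies suffice: frequency 1 → {T12, T13}; frequency 2 → {T1, T2}; frequency 3 → {T11}. Every pair that conflicts lands in different frequencies.

3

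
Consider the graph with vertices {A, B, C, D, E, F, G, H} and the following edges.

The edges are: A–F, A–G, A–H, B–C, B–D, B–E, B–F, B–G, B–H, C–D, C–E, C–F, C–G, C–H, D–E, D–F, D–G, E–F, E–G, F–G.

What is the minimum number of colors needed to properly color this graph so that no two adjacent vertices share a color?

B, C, D, E, F, G are pairwise adjacent (a clique of size 6), so at least 6 colors are needed.
One proper 6-coloring: A=2, B=2, C=4, D=5, E=6, F=1, G=3, H=1. Every edge joins two different colors.

6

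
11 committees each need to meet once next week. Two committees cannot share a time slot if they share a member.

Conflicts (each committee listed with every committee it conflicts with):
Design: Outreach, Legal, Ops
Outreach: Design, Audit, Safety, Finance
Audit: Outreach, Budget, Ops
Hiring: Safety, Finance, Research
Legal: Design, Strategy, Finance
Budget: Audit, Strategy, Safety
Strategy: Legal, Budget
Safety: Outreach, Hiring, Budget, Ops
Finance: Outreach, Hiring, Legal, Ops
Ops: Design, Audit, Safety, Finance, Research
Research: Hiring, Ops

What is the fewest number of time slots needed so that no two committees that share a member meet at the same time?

Hiring and Research conflict, so at least 2 time slots are needed.
2 time slots suffice: time slot 1 → {Outreach, Hiring, Legal, Budget, Ops}; time slot 2 → {Design, Audit, Strategy, Safety, Finance, Research}. Each listed conflict is separated.

2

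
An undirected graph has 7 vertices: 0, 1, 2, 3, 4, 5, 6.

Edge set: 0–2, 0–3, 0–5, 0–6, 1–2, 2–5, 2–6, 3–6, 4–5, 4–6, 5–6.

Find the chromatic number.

0, 2, 5, 6 are pairwise adjacent (a clique of size 4), so at least 4 colors are needed.
4 colors suffice: color red → {1, 6}; color blue → {3, 5}; color green → {2, 4}; color yellow → {0}. No two adjacent vertices share a color.

4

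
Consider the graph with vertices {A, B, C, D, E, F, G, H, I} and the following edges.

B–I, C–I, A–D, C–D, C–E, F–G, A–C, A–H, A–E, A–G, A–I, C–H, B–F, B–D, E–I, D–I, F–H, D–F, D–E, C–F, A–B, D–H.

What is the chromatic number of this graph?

A, C, D, E, I are mutually adjacent (a clique of size 5), so at least 5 colors are needed.
5 colors suffice: A=1, B=3, C=3, D=2, E=5, F=1, G=2, H=4, I=4. No two adjacent vertices share a color.

5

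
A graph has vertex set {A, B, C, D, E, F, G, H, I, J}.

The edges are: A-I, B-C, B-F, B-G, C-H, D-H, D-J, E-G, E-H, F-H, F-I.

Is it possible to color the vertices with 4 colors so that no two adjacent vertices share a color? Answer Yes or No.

Yes

The chromatic number is 3. The cycle B-C-H-E-G-B has odd length 5, so it cannot be 2-colored; at least 3 colors are needed.
One proper 3-coloring: A=2, B=1, C=2, D=2, E=3, F=2, G=2, H=1, I=1, J=1.
Since 4 ≥ 3, a proper 4-coloring certainly exists.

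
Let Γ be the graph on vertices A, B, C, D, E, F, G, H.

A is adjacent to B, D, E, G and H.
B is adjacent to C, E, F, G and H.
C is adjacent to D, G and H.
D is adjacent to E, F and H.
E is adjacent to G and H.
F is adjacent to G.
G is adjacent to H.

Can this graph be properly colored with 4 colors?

A, B, E, G, H form a clique, so at least 5 colors are needed.
So 4 colors are not enough.

No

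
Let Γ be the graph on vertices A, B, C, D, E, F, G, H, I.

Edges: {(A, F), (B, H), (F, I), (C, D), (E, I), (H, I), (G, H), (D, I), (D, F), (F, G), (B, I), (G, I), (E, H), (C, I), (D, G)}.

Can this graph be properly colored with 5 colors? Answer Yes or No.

Yes

The chromatic number is 4. D, F, G, I form a clique, so at least 4 colors are needed.
4 colors suffice: color 1 → {A, I}; color 2 → {D, H}; color 3 → {B, C, E, F}; color 4 → {G}.
Since 5 ≥ 4, a proper 5-coloring certainly exists.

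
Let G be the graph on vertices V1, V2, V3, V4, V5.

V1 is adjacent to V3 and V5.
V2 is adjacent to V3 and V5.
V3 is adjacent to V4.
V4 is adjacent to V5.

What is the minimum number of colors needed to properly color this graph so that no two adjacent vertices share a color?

V2 and V5 are adjacent, so at least 2 colors are needed.
2 colors suffice: V1=B, V2=B, V3=R, V4=B, V5=R. No two adjacent vertices share a color.

2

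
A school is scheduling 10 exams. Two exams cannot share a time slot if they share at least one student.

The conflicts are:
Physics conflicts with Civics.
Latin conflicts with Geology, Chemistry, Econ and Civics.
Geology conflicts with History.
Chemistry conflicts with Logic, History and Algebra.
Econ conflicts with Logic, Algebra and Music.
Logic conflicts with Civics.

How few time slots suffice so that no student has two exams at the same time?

Latin and Chemistry conflict, so at least 2 time slots are needed.
2 time slots suffice: Physics=2, Latin=2, Geology=1, Chemistry=1, Econ=1, Logic=2, History=2, Algebra=2, Civics=1, Music=2. Each listed conflict is separated.

2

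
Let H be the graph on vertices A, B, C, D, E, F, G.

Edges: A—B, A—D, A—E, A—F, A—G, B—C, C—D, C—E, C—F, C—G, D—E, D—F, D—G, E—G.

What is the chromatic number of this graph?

C, D, E, G are mutually adjacent (a clique of size 4), so at least 4 colors are needed.
4 colors suffice: color 1 → {A, C}; color 2 → {B, D}; color 3 → {F, G}; color 4 → {E}. No two adjacent vertices share a color.

4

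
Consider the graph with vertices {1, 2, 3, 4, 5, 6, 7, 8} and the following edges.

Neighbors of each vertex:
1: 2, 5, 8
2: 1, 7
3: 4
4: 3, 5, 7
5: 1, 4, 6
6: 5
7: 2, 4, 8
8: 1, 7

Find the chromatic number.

The cycle 1-2-7-4-5-1 has odd length 5, so it cannot be 2-colored; at least 3 colors are needed.
3 colors suffice: color red → {1, 3, 6, 7}; color blue → {2, 4, 8}; color green → {5}. Each edge has distinct colors on its endpoints.

3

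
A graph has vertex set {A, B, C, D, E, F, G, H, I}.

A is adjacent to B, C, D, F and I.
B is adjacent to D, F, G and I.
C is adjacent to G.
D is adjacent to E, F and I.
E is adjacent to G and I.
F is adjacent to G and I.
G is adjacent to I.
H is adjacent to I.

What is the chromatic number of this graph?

5

A, B, D, F, I form a clique, so at least 5 colors are needed.
5 colors suffice: color 1 → {C, I}; color 2 → {A, G, H}; color 3 → {B, E}; color 4 → {D}; color 5 → {F}. No two adjacent vertices share a color.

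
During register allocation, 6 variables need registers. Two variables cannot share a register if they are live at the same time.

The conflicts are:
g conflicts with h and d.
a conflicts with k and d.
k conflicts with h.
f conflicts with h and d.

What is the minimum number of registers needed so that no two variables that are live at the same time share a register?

The cycle d-a-k-h-f-d has odd length 5, so it cannot be 2-colored; at least 3 registers are needed.
3 registers suffice: g=2, a=3, k=2, f=2, h=1, d=1. Every pair that conflicts lands in different registers.

3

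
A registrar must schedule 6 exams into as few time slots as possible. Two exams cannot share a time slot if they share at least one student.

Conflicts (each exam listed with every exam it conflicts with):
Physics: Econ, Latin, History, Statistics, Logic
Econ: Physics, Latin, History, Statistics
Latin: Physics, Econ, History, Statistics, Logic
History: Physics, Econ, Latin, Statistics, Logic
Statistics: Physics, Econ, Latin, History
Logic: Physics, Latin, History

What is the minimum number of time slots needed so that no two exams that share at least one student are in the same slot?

Physics, Econ, Latin, History, Statistics pairwise conflict, so at least 5 time slots are needed.
5 time slots suffice: time slot 1 → {Latin}; time slot 2 → {Physics}; time slot 3 → {History}; time slot 4 → {Statistics, Logic}; time slot 5 → {Econ}. Every pair that conflicts lands in different time slots.

5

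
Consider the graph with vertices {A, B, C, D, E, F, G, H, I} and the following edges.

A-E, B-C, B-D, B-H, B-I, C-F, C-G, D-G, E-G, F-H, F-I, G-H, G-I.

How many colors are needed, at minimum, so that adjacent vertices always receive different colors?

B and D are adjacent, so at least 2 colors are needed.
A valid assignment using 2 colors: A=1, B=1, C=2, D=2, E=2, F=1, G=1, H=2, I=2. Every edge joins two different colors.

2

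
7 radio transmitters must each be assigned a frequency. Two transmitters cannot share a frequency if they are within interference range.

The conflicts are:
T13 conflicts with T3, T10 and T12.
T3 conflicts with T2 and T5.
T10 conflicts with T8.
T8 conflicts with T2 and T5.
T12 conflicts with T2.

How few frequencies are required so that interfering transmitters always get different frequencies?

3

The cycle T10-T8-T5-T3-T13-T10 has odd length 5, so it cannot be 2-colored; at least 3 frequencies are needed.
A valid assignment using 3 frequencies: T13=1, T3=3, T10=2, T8=1, T12=3, T2=2, T5=2. Each listed conflict is separated.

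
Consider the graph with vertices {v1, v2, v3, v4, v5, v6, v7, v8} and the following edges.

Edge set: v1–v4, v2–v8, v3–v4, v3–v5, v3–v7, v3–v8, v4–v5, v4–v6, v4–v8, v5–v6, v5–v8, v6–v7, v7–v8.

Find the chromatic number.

4

v3, v4, v5, v8 are pairwise adjacent (a clique of size 4), so at least 4 colors are needed.
4 colors suffice: color R → {v2, v4, v7}; color B → {v1, v6, v8}; color G → {v3}; color Y → {v5}. Each edge has distinct colors on its endpoints.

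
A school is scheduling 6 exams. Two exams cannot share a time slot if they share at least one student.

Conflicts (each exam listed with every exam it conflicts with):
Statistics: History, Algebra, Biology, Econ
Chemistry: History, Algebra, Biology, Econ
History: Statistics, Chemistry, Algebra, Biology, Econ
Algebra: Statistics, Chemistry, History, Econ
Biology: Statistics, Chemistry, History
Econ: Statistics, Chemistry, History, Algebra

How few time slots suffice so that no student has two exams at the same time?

Statistics, History, Algebra, Econ pairwise conflict, so at least 4 time slots are needed.
A valid assignment using 4 time slots: Statistics=2, Chemistry=2, History=1, Algebra=3, Biology=3, Econ=4. Every pair that conflicts lands in different time slots.

4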